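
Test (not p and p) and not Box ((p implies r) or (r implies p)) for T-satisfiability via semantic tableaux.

Unsatisfiable

1. (not p and p) and not Box ((p implies r) or (r implies p)), 0
2. not p and p, 0
3. not Box ((p implies r) or (r implies p)), 0
4. not p, 0
5. p, 0
Accessibility: 0R0
Branch closes: p and not p both at 0.
(One branch shown.) All branches close.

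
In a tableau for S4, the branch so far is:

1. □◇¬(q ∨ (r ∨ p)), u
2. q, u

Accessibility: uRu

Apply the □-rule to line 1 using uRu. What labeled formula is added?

◇¬(q ∨ (r ∨ p)), u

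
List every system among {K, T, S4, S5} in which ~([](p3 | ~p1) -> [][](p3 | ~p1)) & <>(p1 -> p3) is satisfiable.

K, T

S4-tableau for the formula:
1. ~([](p3 | ~p1) -> [][](p3 | ~p1)) & <>(p1 -> p3), w0
2. ~([](p3 | ~p1) -> [][](p3 | ~p1)), w0   [&-rule on 1]
3. <>(p1 -> p3), w0   [&-rule on 1]
4. [](p3 | ~p1), w0   [~->-rule on 2]
5. ~[][](p3 | ~p1), w0   [~->-rule on 2]
6. p3 | ~p1, w0   [[]-rule on 4 via w0Rw0]
7. ~p1, w0   [|-rule on 6 (branches; this branch)]
8. p1 -> p3, w1   [<>-rule on 3: fresh world w1, w0Rw1]
9. p3 | ~p1, w1   [[]-rule on 4 via w0Rw1]
10. p3, w1   [->-rule on 8 (branches; this branch)]
11. ~p1, w1   [|-rule on 9 (branches; this branch)]
12. ~[](p3 | ~p1), w2   [~[]-rule on 5: fresh world w2, w0Rw2]
13. p3 | ~p1, w2   [[]-rule on 4 via w0Rw2]
14. ~p1, w2   [|-rule on 13 (branches; this branch)]
15. ~(p3 | ~p1), w3   [~[]-rule on 12: fresh world w3, w2Rw3]
16. ~p3, w3   [~|-rule on 15]
17. p1, w3   [~|-rule on 15]
18. p3 | ~p1, w3   [[]-rule on 4 via w0Rw3]
19. ~p1, w3   [|-rule on 18 (branches; this branch)]
Accessibility: w0Rw0, w0Rw1, w0Rw2, w0Rw3, w1Rw1, w2Rw2, w2Rw3, w3Rw3
Branch closes: p1 and ~p1 both at w3.
Every branch closes (one shown): unsatisfiable in S4, hence also in S5 (every S5-frame is an S4-frame).
T-tableau for the formula:
1. ~([](p3 | ~p1) -> [][](p3 | ~p1)) & <>(p1 -> p3), w0
2. ~([](p3 | ~p1) -> [][](p3 | ~p1)), w0   [&-rule on 1]
3. <>(p1 -> p3), w0   [&-rule on 1]
4. [](p3 | ~p1), w0   [~->-rule on 2]
5. ~[][](p3 | ~p1), w0   [~->-rule on 2]
6. p3 | ~p1, w0   [[]-rule on 4 via w0Rw0]
7. ~p1, w0   [|-rule on 6 (branches; this branch)]
8. p1 -> p3, w1   [<>-rule on 3: fresh world w1, w0Rw1]
9. p3 | ~p1, w1   [[]-rule on 4 via w0Rw1]
10. p3, w1   [->-rule on 8 (branches; this branch)]
11. ~p1, w1   [|-rule on 9 (branches; this branch)]
12. ~[](p3 | ~p1), w2   [~[]-rule on 5: fresh world w2, w0Rw2]
13. p3 | ~p1, w2   [[]-rule on 4 via w0Rw2]
14. ~p1, w2   [|-rule on 13 (branches; this branch)]
15. ~(p3 | ~p1), w3   [~[]-rule on 12: fresh world w3, w2Rw3]
16. ~p3, w3   [~|-rule on 15]
17. p1, w3   [~|-rule on 15]
Accessibility: w0Rw0, w0Rw1, w0Rw2, w1Rw1, w2Rw2, w2Rw3, w3Rw3
Complete open branch: satisfiable in T, hence also in K (this T-model is also a K-model).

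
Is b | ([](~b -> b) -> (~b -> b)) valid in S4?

Valid

Tableau for the negation ~(b | ([](~b -> b) -> (~b -> b))):
1. ~(b | ([](~b -> b) -> (~b -> b))), w0
2. ~b, w0   [~|-rule on 1]
3. ~([](~b -> b) -> (~b -> b)), w0   [~|-rule on 1]
4. [](~b -> b), w0   [~->-rule on 3]
5. ~(~b -> b), w0   [~->-rule on 3]
6. ~b -> b, w0   [[]-rule on 4 via w0Rw0]
7. b, w0   [->-rule on 6 (branches; this branch)]
Accessibility: w0Rw0
Branch closes: b and ~b both at w0.
All branches of the negation close; one closing branch shown above.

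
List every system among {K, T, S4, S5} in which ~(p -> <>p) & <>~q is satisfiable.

K

T-tableau for the formula:
1. ~(p -> <>p) & <>~q, u
2. ~(p -> <>p), u
3. <>~q, u
4. p, u
5. ~<>p, u
6. ~p, u
Accessibility: uRu
Branch closes: p and ~p both at u.
Every branch closes (one shown): unsatisfiable in T, hence also in S4, S5 (every S4/S5-frame is a T-frame).
K-tableau for the formula:
1. ~(p -> <>p) & <>~q, u
2. ~(p -> <>p), u
3. <>~q, u
4. p, u
5. ~<>p, u
6. ~q, v
7. ~p, v
Accessibility: uRv
Complete open branch: satisfiable in K.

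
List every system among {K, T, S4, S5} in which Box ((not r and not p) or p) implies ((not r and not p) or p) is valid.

K-tableau for the negation not (Box ((not r and not p) or p) implies ((not r and not p) or p)):
1. not (Box ((not r and not p) or p) implies ((not r and not p) or p)), 0
2. Box ((not r and not p) or p), 0
3. not ((not r and not p) or p), 0
4. not (not r and not p), 0
5. not p, 0
6. r, 0
Complete open branch: countermodel on a K-frame, so not valid in K.
T-tableau for the negation not (Box ((not r and not p) or p) implies ((not r and not p) or p)):
1. not (Box ((not r and not p) or p) implies ((not r and not p) or p)), 0
2. Box ((not r and not p) or p), 0
3. not ((not r and not p) or p), 0
4. not (not r and not p), 0
5. not p, 0
6. (not r and not p) or p, 0
7. r, 0
8. not r and not p, 0
9. not r, 0
Accessibility: 0R0
Branch closes: r and not r both at 0.
Every branch closes (one shown): valid in T, hence also in S4, S5 (every theorem of T is a theorem of S4 and S5).

T, S4, S5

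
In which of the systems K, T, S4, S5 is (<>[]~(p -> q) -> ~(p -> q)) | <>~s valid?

S5

S4-tableau for the negation ~((<>[]~(p -> q) -> ~(p -> q)) | <>~s):
1. ~((<>[]~(p -> q) -> ~(p -> q)) | <>~s), w0
2. ~(<>[]~(p -> q) -> ~(p -> q)), w0
3. ~<>~s, w0
4. <>[]~(p -> q), w0
5. p -> q, w0
6. s, w0
7. q, w0
8. []~(p -> q), w1
9. s, w1
10. ~(p -> q), w1
11. p, w1
12. ~q, w1
Accessibility: w0Rw0, w0Rw1, w1Rw1
Complete open branch: countermodel on an S4-frame, so not valid in S4, nor in K, T (the same frame is also a K-frame and a T-frame).
S5-tableau for the negation ~((<>[]~(p -> q) -> ~(p -> q)) | <>~s):
1. ~((<>[]~(p -> q) -> ~(p -> q)) | <>~s), w0
2. ~(<>[]~(p -> q) -> ~(p -> q)), w0
3. ~<>~s, w0
4. <>[]~(p -> q), w0
5. p -> q, w0
6. s, w0
7. q, w0
8. []~(p -> q), w1
9. s, w1
10. ~(p -> q), w0
11. p, w0
12. ~q, w0
Accessibility: w0Rw0, w0Rw1, w1Rw0, w1Rw1
Branch closes: q and ~q both at w0.
Every branch closes (one shown): valid in S5.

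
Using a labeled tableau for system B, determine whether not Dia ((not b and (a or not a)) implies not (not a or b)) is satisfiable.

Satisfiable

1. not Dia ((not b and (a or not a)) implies not (not a or b)), 0
2. not ((not b and (a or not a)) implies not (not a or b)), 0   [neg-Dia-rule on 1 via 0R0]
3. not b and (a or not a), 0   [neg-implies-rule on 2]
4. not a or b, 0   [neg-implies-rule on 2]
5. not b, 0   [and-rule on 3]
6. a or not a, 0   [and-rule on 3]
7. not a, 0   [or-rule on 4 (branches; this branch)]
Accessibility: 0R0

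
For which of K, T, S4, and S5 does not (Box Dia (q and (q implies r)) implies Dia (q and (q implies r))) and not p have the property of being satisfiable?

K

K-tableau for the formula:
1. not (Box Dia (q and (q implies r)) implies Dia (q and (q implies r))) and not p, u
2. not (Box Dia (q and (q implies r)) implies Dia (q and (q implies r))), u
3. not p, u
4. Box Dia (q and (q implies r)), u
5. not Dia (q and (q implies r)), u
Complete open branch: satisfiable in K.
T-tableau for the formula:
1. not (Box Dia (q and (q implies r)) implies Dia (q and (q implies r))) and not p, u
2. not (Box Dia (q and (q implies r)) implies Dia (q and (q implies r))), u
3. not p, u
4. Box Dia (q and (q implies r)), u
5. not Dia (q and (q implies r)), u
6. Dia (q and (q implies r)), u
7. not (q and (q implies r)), u
8. not (q implies r), u
9. q, u
10. not r, u
11. q and (q implies r), v
12. q, v
13. q implies r, v
14. Dia (q and (q implies r)), v
15. not (q and (q implies r)), v
16. r, v
17. not (q implies r), v
18. not r, v
Accessibility: uRu, uRv, vRv
Branch closes: r and not r both at v.
Every branch closes (one shown): unsatisfiable in T, hence also in S4, S5 (every S4/S5-frame is a T-frame).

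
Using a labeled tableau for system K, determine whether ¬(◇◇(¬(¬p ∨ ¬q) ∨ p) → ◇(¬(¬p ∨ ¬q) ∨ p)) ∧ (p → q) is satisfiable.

1. ¬(◇◇(¬(¬p ∨ ¬q) ∨ p) → ◇(¬(¬p ∨ ¬q) ∨ p)) ∧ (p → q), u
2. ¬(◇◇(¬(¬p ∨ ¬q) ∨ p) → ◇(¬(¬p ∨ ¬q) ∨ p)), u
3. p → q, u
4. ◇◇(¬(¬p ∨ ¬q) ∨ p), u
5. ¬◇(¬(¬p ∨ ¬q) ∨ p), u
6. q, u
7. ◇(¬(¬p ∨ ¬q) ∨ p), v
8. ¬(¬(¬p ∨ ¬q) ∨ p), v
9. ¬p ∨ ¬q, v
10. ¬p, v
11. ¬q, v
12. ¬(¬p ∨ ¬q) ∨ p, w
13. p, w
Accessibility: uRv, vRw

Yes, satisfiable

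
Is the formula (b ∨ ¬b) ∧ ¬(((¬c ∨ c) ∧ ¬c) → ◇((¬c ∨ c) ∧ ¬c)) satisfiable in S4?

1. (b ∨ ¬b) ∧ ¬(((¬c ∨ c) ∧ ¬c) → ◇((¬c ∨ c) ∧ ¬c)), u
2. b ∨ ¬b, u
3. ¬(((¬c ∨ c) ∧ ¬c) → ◇((¬c ∨ c) ∧ ¬c)), u
4. (¬c ∨ c) ∧ ¬c, u
5. ¬◇((¬c ∨ c) ∧ ¬c), u
6. ¬c ∨ c, u
7. ¬c, u
8. ¬((¬c ∨ c) ∧ ¬c), u
9. ¬b, u
10. ¬(¬c ∨ c), u
11. c, u
Accessibility: uRu
Branch closes: c and ¬c both at u.
All branches of the tableau close; one closing branch shown above.

Unsatisfiable (every branch closes)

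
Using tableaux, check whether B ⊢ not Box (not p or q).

Tableau for the negation Box (not p or q):
1. Box (not p or q), 0
2. not p or q, 0   [Box-rule on 1 via 0R0]
3. q, 0   [or-rule on 2 (branches; this branch)]
Accessibility: 0R0
The negation has an open branch (countermodel exists).

Invalid (countermodel exists)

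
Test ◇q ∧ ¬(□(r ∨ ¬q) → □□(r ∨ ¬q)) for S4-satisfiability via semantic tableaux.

1. ◇q ∧ ¬(□(r ∨ ¬q) → □□(r ∨ ¬q)), w0
2. ◇q, w0   [∧-rule on 1]
3. ¬(□(r ∨ ¬q) → □□(r ∨ ¬q)), w0   [∧-rule on 1]
4. □(r ∨ ¬q), w0   [¬→-rule on 3]
5. ¬□□(r ∨ ¬q), w0   [¬→-rule on 3]
6. r ∨ ¬q, w0   [□-rule on 4 via w0Rw0]
7. ¬q, w0   [∨-rule on 6 (branches; this branch)]
8. q, w1   [◇-rule on 2: fresh world w1, w0Rw1]
9. r ∨ ¬q, w1   [□-rule on 4 via w0Rw1]
10. r, w1   [∨-rule on 9 (branches; this branch)]
11. ¬□(r ∨ ¬q), w2   [¬□-rule on 5: fresh world w2, w0Rw2]
12. r ∨ ¬q, w2   [□-rule on 4 via w0Rw2]
13. ¬q, w2   [∨-rule on 12 (branches; this branch)]
14. ¬(r ∨ ¬q), w3   [¬□-rule on 11: fresh world w3, w2Rw3]
15. ¬r, w3   [¬∨-rule on 14]
16. q, w3   [¬∨-rule on 14]
17. r ∨ ¬q, w3   [□-rule on 4 via w0Rw3]
18. ¬q, w3   [∨-rule on 17 (branches; this branch)]
Accessibility: w0Rw0, w0Rw1, w0Rw2, w0Rw3, w1Rw1, w2Rw2, w2Rw3, w3Rw3
Branch closes: q and ¬q both at w3.
(One branch shown.) All branches close.

Unsatisfiable (every branch closes)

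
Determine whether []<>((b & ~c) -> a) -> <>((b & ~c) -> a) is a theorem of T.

Tableau for the negation ~([]<>((b & ~c) -> a) -> <>((b & ~c) -> a)):
1. ~([]<>((b & ~c) -> a) -> <>((b & ~c) -> a)), u
2. []<>((b & ~c) -> a), u
3. ~<>((b & ~c) -> a), u
4. <>((b & ~c) -> a), u
5. ~((b & ~c) -> a), u
6. b & ~c, u
7. ~a, u
8. b, u
9. ~c, u
10. (b & ~c) -> a, v
11. <>((b & ~c) -> a), v
12. ~((b & ~c) -> a), v
13. b & ~c, v
14. ~a, v
15. b, v
16. ~c, v
17. ~(b & ~c), v
18. c, v
Accessibility: uRu, uRv, vRv
Branch closes: c and ~c both at v.
All branches of the negation close; one closing branch shown above.

Valid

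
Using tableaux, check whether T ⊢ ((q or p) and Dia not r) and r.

Tableau for the negation not (((q or p) and Dia not r) and r):
1. not (((q or p) and Dia not r) and r), u
2. not r, u
Accessibility: uRu
The negation has an open branch (countermodel exists).

Invalid (countermodel exists)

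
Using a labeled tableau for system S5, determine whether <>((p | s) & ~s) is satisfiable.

Satisfiable

1. <>((p | s) & ~s), w0
2. (p | s) & ~s, w1   [<>-rule on 1: fresh world w1, w0Rw1]
3. p | s, w1   [&-rule on 2]
4. ~s, w1   [&-rule on 2]
5. p, w1   [|-rule on 3 (branches; this branch)]
Accessibility: w0Rw0, w0Rw1, w1Rw0, w1Rw1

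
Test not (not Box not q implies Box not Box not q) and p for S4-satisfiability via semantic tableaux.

1. not (not Box not q implies Box not Box not q) and p, w0
2. not (not Box not q implies Box not Box not q), w0
3. p, w0
4. not Box not q, w0
5. not Box not Box not q, w0
6. q, w1
7. Box not q, w2
8. not q, w2
Accessibility: w0Rw0, w0Rw1, w0Rw2, w1Rw1, w2Rw2

Yes, satisfiable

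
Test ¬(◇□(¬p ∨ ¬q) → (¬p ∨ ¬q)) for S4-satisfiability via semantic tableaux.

Yes, satisfiable

1. ¬(◇□(¬p ∨ ¬q) → (¬p ∨ ¬q)), w0
2. ◇□(¬p ∨ ¬q), w0
3. ¬(¬p ∨ ¬q), w0
4. p, w0
5. q, w0
6. □(¬p ∨ ¬q), w1
7. ¬p ∨ ¬q, w1
8. ¬q, w1
Accessibility: w0Rw0, w0Rw1, w1Rw1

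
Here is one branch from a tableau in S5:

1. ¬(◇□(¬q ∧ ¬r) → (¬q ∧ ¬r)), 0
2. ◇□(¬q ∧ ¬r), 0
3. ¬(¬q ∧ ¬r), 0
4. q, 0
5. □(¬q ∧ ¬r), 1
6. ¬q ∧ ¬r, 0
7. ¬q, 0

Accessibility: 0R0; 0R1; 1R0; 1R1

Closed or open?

Both q and ¬q appear at 0.

Yes, closed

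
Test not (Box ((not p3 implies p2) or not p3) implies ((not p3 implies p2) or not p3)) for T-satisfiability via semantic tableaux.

No, unsatisfiable

1. not (Box ((not p3 implies p2) or not p3) implies ((not p3 implies p2) or not p3)), u
2. Box ((not p3 implies p2) or not p3), u
3. not ((not p3 implies p2) or not p3), u
4. not (not p3 implies p2), u
5. p3, u
6. not p3, u
7. not p2, u
Accessibility: uRu
Branch closes: p3 and not p3 both at u.
Every branch closes; the branch above is one of them.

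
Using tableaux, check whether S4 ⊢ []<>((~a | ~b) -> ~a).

Not valid

Tableau for the negation ~[]<>((~a | ~b) -> ~a):
1. ~[]<>((~a | ~b) -> ~a), u
2. ~<>((~a | ~b) -> ~a), v
3. ~((~a | ~b) -> ~a), v
4. ~a | ~b, v
5. a, v
6. ~b, v
Accessibility: uRu, uRv, vRv
The negation has an open branch (countermodel exists).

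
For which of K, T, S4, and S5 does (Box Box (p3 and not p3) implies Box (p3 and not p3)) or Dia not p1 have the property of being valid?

K-tableau for the negation not ((Box Box (p3 and not p3) implies Box (p3 and not p3)) or Dia not p1):
1. not ((Box Box (p3 and not p3) implies Box (p3 and not p3)) or Dia not p1), 0
2. not (Box Box (p3 and not p3) implies Box (p3 and not p3)), 0
3. not Dia not p1, 0
4. Box Box (p3 and not p3), 0
5. not Box (p3 and not p3), 0
6. not (p3 and not p3), 1
7. p1, 1
8. Box (p3 and not p3), 1
9. p3, 1
Accessibility: 0R1
Complete open branch: countermodel on a K-frame, so not valid in K.
T-tableau for the negation not ((Box Box (p3 and not p3) implies Box (p3 and not p3)) or Dia not p1):
1. not ((Box Box (p3 and not p3) implies Box (p3 and not p3)) or Dia not p1), 0
2. not (Box Box (p3 and not p3) implies Box (p3 and not p3)), 0
3. not Dia not p1, 0
4. Box Box (p3 and not p3), 0
5. not Box (p3 and not p3), 0
6. p1, 0
7. Box (p3 and not p3), 0
8. p3 and not p3, 0
9. p3, 0
10. not p3, 0
Accessibility: 0R0
Branch closes: p3 and not p3 both at 0.
Every branch closes (one shown): valid in T, hence also in S4, S5 (every theorem of T is a theorem of S4 and S5).

T, S4, S5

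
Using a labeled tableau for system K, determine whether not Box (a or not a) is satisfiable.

No, unsatisfiable

1. not Box (a or not a), w0
2. not (a or not a), w1
3. not a, w1
4. a, w1
Accessibility: w0Rw1
Branch closes: a and not a both at w1.
All branches of the tableau close; one closing branch shown above.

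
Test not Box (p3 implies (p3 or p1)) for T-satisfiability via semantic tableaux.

Unsatisfiable (every branch closes)

1. not Box (p3 implies (p3 or p1)), w0
2. not (p3 implies (p3 or p1)), w1   [neg-Box-rule on 1: fresh world w1, w0Rw1]
3. p3, w1   [neg-implies-rule on 2]
4. not (p3 or p1), w1   [neg-implies-rule on 2]
5. not p3, w1   [neg-or-rule on 4]
6. not p1, w1   [neg-or-rule on 4]
Accessibility: w0Rw0, w0Rw1, w1Rw1
Branch closes: p3 and not p3 both at w1.
Every branch closes; the branch above is one of them.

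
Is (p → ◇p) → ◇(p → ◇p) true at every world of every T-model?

Valid

Tableau for the negation ¬((p → ◇p) → ◇(p → ◇p)):
1. ¬((p → ◇p) → ◇(p → ◇p)), w0
2. p → ◇p, w0
3. ¬◇(p → ◇p), w0
4. ¬(p → ◇p), w0
5. p, w0
6. ¬◇p, w0
7. ¬p, w0
Accessibility: w0Rw0
Branch closes: p and ¬p both at w0.
Every branch of the negation's tableau closes; the branch above is one of them.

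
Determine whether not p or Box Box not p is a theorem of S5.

Tableau for the negation not (not p or Box Box not p):
1. not (not p or Box Box not p), 0
2. p, 0   [neg-or-rule on 1]
3. not Box Box not p, 0   [neg-or-rule on 1]
4. not Box not p, 1   [neg-Box-rule on 3: fresh world 1, 0R1]
5. p, 2   [neg-Box-rule on 4: fresh world 2, 1R2]
Accessibility: 0R0, 0R1, 0R2, 1R0, 1R1, 1R2, 2R0, 2R1, 2R2
The negation has an open branch (countermodel exists).

Invalid (countermodel exists)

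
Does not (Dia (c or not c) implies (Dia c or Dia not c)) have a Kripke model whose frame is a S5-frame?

1. not (Dia (c or not c) implies (Dia c or Dia not c)), w0
2. Dia (c or not c), w0
3. not (Dia c or Dia not c), w0
4. not Dia c, w0
5. not Dia not c, w0
6. not c, w0
7. c, w0
Accessibility: w0Rw0
Branch closes: c and not c both at w0.
All branches of the tableau close; one closing branch shown above.

No, unsatisfiable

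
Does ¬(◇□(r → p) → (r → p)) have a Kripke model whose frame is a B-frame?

1. ¬(◇□(r → p) → (r → p)), 0
2. ◇□(r → p), 0
3. ¬(r → p), 0
4. r, 0
5. ¬p, 0
6. □(r → p), 1
7. r → p, 0
8. r → p, 1
9. p, 0
Accessibility: 0R0, 0R1, 1R0, 1R1
Branch closes: p and ¬p both at 0.
(One branch shown.) All branches close.

No, unsatisfiable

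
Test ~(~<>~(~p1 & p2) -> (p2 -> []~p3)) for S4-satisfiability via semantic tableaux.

Yes, satisfiable

1. ~(~<>~(~p1 & p2) -> (p2 -> []~p3)), 0
2. ~<>~(~p1 & p2), 0
3. ~(p2 -> []~p3), 0
4. p2, 0
5. ~[]~p3, 0
6. ~p1 & p2, 0
7. ~p1, 0
8. p3, 1
9. ~p1 & p2, 1
10. ~p1, 1
11. p2, 1
Accessibility: 0R0, 0R1, 1R1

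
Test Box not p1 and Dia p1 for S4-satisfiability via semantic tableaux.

Unsatisfiable

1. Box not p1 and Dia p1, 0
2. Box not p1, 0   [and-rule on 1]
3. Dia p1, 0   [and-rule on 1]
4. not p1, 0   [Box-rule on 2 via 0R0]
5. p1, 1   [Dia-rule on 3: fresh world 1, 0R1]
6. not p1, 1   [Box-rule on 2 via 0R1]
Accessibility: 0R0, 0R1, 1R1
Branch closes: p1 and not p1 both at 1.
All branches of the tableau close; one closing branch shown above.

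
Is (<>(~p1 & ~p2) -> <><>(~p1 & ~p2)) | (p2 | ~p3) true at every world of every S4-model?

Valid in S4

Tableau for the negation ~((<>(~p1 & ~p2) -> <><>(~p1 & ~p2)) | (p2 | ~p3)):
1. ~((<>(~p1 & ~p2) -> <><>(~p1 & ~p2)) | (p2 | ~p3)), w0
2. ~(<>(~p1 & ~p2) -> <><>(~p1 & ~p2)), w0
3. ~(p2 | ~p3), w0
4. <>(~p1 & ~p2), w0
5. ~<><>(~p1 & ~p2), w0
6. ~p2, w0
7. p3, w0
8. ~<>(~p1 & ~p2), w0
9. ~(~p1 & ~p2), w0
10. p1, w0
11. ~p1 & ~p2, w1
12. ~p1, w1
13. ~p2, w1
14. ~<>(~p1 & ~p2), w1
15. ~(~p1 & ~p2), w1
16. p2, w1
Accessibility: w0Rw0, w0Rw1, w1Rw1
Branch closes: p2 and ~p2 both at w1.
All branches of the negation close; one closing branch shown above.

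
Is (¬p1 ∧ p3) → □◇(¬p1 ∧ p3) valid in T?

Not valid

Tableau for the negation ¬((¬p1 ∧ p3) → □◇(¬p1 ∧ p3)):
1. ¬((¬p1 ∧ p3) → □◇(¬p1 ∧ p3)), w0
2. ¬p1 ∧ p3, w0   [¬→-rule on 1]
3. ¬□◇(¬p1 ∧ p3), w0   [¬→-rule on 1]
4. ¬p1, w0   [∧-rule on 2]
5. p3, w0   [∧-rule on 2]
6. ¬◇(¬p1 ∧ p3), w1   [¬□-rule on 3: fresh world w1, w0Rw1]
7. ¬(¬p1 ∧ p3), w1   [¬◇-rule on 6 via w1Rw1]
8. ¬p3, w1   [¬∧-rule on 7 (branches; this branch)]
Accessibility: w0Rw0, w0Rw1, w1Rw1
The negation has an open branch (countermodel exists).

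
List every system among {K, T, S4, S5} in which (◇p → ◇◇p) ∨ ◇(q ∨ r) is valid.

K-tableau for the negation ¬((◇p → ◇◇p) ∨ ◇(q ∨ r)):
1. ¬((◇p → ◇◇p) ∨ ◇(q ∨ r)), 0
2. ¬(◇p → ◇◇p), 0
3. ¬◇(q ∨ r), 0
4. ◇p, 0
5. ¬◇◇p, 0
6. p, 1
7. ¬(q ∨ r), 1
8. ¬q, 1
9. ¬r, 1
10. ¬◇p, 1
Accessibility: 0R1
Complete open branch: countermodel on a K-frame, so not valid in K.
T-tableau for the negation ¬((◇p → ◇◇p) ∨ ◇(q ∨ r)):
1. ¬((◇p → ◇◇p) ∨ ◇(q ∨ r)), 0
2. ¬(◇p → ◇◇p), 0
3. ¬◇(q ∨ r), 0
4. ◇p, 0
5. ¬◇◇p, 0
6. ¬(q ∨ r), 0
7. ¬q, 0
8. ¬r, 0
9. ¬◇p, 0
10. ¬p, 0
11. p, 1
12. ¬(q ∨ r), 1
13. ¬q, 1
14. ¬r, 1
15. ¬◇p, 1
16. ¬p, 1
Accessibility: 0R0, 0R1, 1R1
Branch closes: p and ¬p both at 1.
Every branch closes (one shown): valid in T, hence also in S4, S5 (every theorem of T is a theorem of S4 and S5).

T, S4, S5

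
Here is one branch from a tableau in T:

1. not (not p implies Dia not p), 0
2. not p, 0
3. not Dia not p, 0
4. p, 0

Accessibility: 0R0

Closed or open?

Both p and not p appear at 0.

Yes, closed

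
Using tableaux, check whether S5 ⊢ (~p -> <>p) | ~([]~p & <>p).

Tableau for the negation ~((~p -> <>p) | ~([]~p & <>p)):
1. ~((~p -> <>p) | ~([]~p & <>p)), u
2. ~(~p -> <>p), u
3. []~p & <>p, u
4. ~p, u
5. ~<>p, u
6. []~p, u
7. <>p, u
8. p, v
9. ~p, v
Accessibility: uRu, uRv, vRu, vRv
Branch closes: p and ~p both at v.
All branches of the negation close; one closing branch shown above.

Yes, valid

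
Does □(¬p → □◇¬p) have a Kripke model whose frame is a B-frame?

Satisfiable (open branch found)

1. □(¬p → □◇¬p), u
2. ¬p → □◇¬p, u
3. □◇¬p, u
4. ◇¬p, u
5. ¬p, v
6. ¬p → □◇¬p, v
7. ◇¬p, v
8. □◇¬p, v
9. ¬p, w
10. ◇¬p, w
11. ¬p, x
Accessibility: uRu, uRv, vRu, vRv, vRw, wRv, wRw, wRx, xRw, xRx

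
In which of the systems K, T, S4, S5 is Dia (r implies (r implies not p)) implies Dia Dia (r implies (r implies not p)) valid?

K-tableau for the negation not (Dia (r implies (r implies not p)) implies Dia Dia (r implies (r implies not p))):
1. not (Dia (r implies (r implies not p)) implies Dia Dia (r implies (r implies not p))), w0
2. Dia (r implies (r implies not p)), w0
3. not Dia Dia (r implies (r implies not p)), w0
4. r implies (r implies not p), w1
5. not Dia (r implies (r implies not p)), w1
6. r implies not p, w1
7. not p, w1
Accessibility: w0Rw1
Complete open branch: countermodel on a K-frame, so not valid in K.
T-tableau for the negation not (Dia (r implies (r implies not p)) implies Dia Dia (r implies (r implies not p))):
1. not (Dia (r implies (r implies not p)) implies Dia Dia (r implies (r implies not p))), w0
2. Dia (r implies (r implies not p)), w0
3. not Dia Dia (r implies (r implies not p)), w0
4. not Dia (r implies (r implies not p)), w0
5. not (r implies (r implies not p)), w0
6. r, w0
7. not (r implies not p), w0
8. p, w0
9. r implies (r implies not p), w1
10. not Dia (r implies (r implies not p)), w1
11. not (r implies (r implies not p)), w1
12. r, w1
13. not (r implies not p), w1
14. p, w1
15. r implies not p, w1
16. not p, w1
Accessibility: w0Rw0, w0Rw1, w1Rw1
Branch closes: p and not p both at w1.
Every branch closes (one shown): valid in T, hence also in S4, S5 (every theorem of T is a theorem of S4 and S5).

T, S4, S5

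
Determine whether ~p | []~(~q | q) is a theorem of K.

Not valid

Tableau for the negation ~(~p | []~(~q | q)):
1. ~(~p | []~(~q | q)), u
2. p, u
3. ~[]~(~q | q), u
4. ~q | q, v
5. q, v
Accessibility: uRv
The negation has an open branch (countermodel exists).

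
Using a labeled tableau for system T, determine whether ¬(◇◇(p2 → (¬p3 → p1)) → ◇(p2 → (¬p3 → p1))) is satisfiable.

1. ¬(◇◇(p2 → (¬p3 → p1)) → ◇(p2 → (¬p3 → p1))), u
2. ◇◇(p2 → (¬p3 → p1)), u
3. ¬◇(p2 → (¬p3 → p1)), u
4. ¬(p2 → (¬p3 → p1)), u
5. p2, u
6. ¬(¬p3 → p1), u
7. ¬p3, u
8. ¬p1, u
9. ◇(p2 → (¬p3 → p1)), v
10. ¬(p2 → (¬p3 → p1)), v
11. p2, v
12. ¬(¬p3 → p1), v
13. ¬p3, v
14. ¬p1, v
15. p2 → (¬p3 → p1), w
16. ¬p3 → p1, w
17. p1, w
Accessibility: uRu, uRv, vRv, vRw, wRw

Satisfiable (open branch found)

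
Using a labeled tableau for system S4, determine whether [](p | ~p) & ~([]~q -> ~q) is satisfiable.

1. [](p | ~p) & ~([]~q -> ~q), w0
2. [](p | ~p), w0
3. ~([]~q -> ~q), w0
4. []~q, w0
5. q, w0
6. p | ~p, w0
7. ~q, w0
Accessibility: w0Rw0
Branch closes: q and ~q both at w0.
All branches of the tableau close; one closing branch shown above.

Unsatisfiable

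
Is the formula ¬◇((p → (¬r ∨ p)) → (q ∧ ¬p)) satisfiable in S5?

Satisfiable

1. ¬◇((p → (¬r ∨ p)) → (q ∧ ¬p)), w0
2. ¬((p → (¬r ∨ p)) → (q ∧ ¬p)), w0   [¬◇-rule on 1 via w0Rw0]
3. p → (¬r ∨ p), w0   [¬→-rule on 2]
4. ¬(q ∧ ¬p), w0   [¬→-rule on 2]
5. ¬r ∨ p, w0   [→-rule on 3 (branches; this branch)]
6. p, w0   [¬∧-rule on 4 (branches; this branch)]
Accessibility: w0Rw0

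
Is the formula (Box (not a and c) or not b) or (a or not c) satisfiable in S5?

Yes, satisfiable

1. (Box (not a and c) or not b) or (a or not c), w0
2. a or not c, w0
3. not c, w0
Accessibility: w0Rw0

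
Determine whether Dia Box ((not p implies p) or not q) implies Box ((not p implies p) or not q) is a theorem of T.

Tableau for the negation not (Dia Box ((not p implies p) or not q) implies Box ((not p implies p) or not q)):
1. not (Dia Box ((not p implies p) or not q) implies Box ((not p implies p) or not q)), u
2. Dia Box ((not p implies p) or not q), u   [neg-implies-rule on 1]
3. not Box ((not p implies p) or not q), u   [neg-implies-rule on 1]
4. Box ((not p implies p) or not q), v   [Dia-rule on 2: fresh world v, uRv]
5. (not p implies p) or not q, v   [Box-rule on 4 via vRv]
6. not q, v   [or-rule on 5 (branches; this branch)]
7. not ((not p implies p) or not q), w   [neg-Box-rule on 3: fresh world w, uRw]
8. not (not p implies p), w   [neg-or-rule on 7]
9. q, w   [neg-or-rule on 7]
10. not p, w   [neg-implies-rule on 8]
Accessibility: uRu, uRv, uRw, vRv, wRw
The negation has an open branch (countermodel exists).

Not valid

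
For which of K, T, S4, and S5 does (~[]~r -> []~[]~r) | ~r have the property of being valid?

S4-tableau for the negation ~((~[]~r -> []~[]~r) | ~r):
1. ~((~[]~r -> []~[]~r) | ~r), w0
2. ~(~[]~r -> []~[]~r), w0
3. r, w0
4. ~[]~r, w0
5. ~[]~[]~r, w0
6. r, w1
7. []~r, w2
8. ~r, w2
Accessibility: w0Rw0, w0Rw1, w0Rw2, w1Rw1, w2Rw2
Complete open branch: countermodel on an S4-frame, so not valid in S4, nor in K, T (the same frame is also a K-frame and a T-frame).
S5-tableau for the negation ~((~[]~r -> []~[]~r) | ~r):
1. ~((~[]~r -> []~[]~r) | ~r), w0
2. ~(~[]~r -> []~[]~r), w0
3. r, w0
4. ~[]~r, w0
5. ~[]~[]~r, w0
6. r, w1
7. []~r, w2
8. ~r, w0
Accessibility: w0Rw0, w0Rw1, w0Rw2, w1Rw0, w1Rw1, w1Rw2, w2Rw0, w2Rw1, w2Rw2
Branch closes: r and ~r both at w0.
Every branch closes (one shown): valid in S5.

S5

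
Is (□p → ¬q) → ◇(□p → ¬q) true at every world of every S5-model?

Tableau for the negation ¬((□p → ¬q) → ◇(□p → ¬q)):
1. ¬((□p → ¬q) → ◇(□p → ¬q)), 0
2. □p → ¬q, 0   [¬→-rule on 1]
3. ¬◇(□p → ¬q), 0   [¬→-rule on 1]
4. ¬(□p → ¬q), 0   [¬◇-rule on 3 via 0R0]
5. □p, 0   [¬→-rule on 4]
6. q, 0   [¬→-rule on 4]
7. p, 0   [□-rule on 5 via 0R0]
8. ¬□p, 0   [→-rule on 2 (branches; this branch)]
9. ¬p, 1   [¬□-rule on 8: fresh world 1, 0R1]
10. ¬(□p → ¬q), 1   [¬◇-rule on 3 via 0R1]
11. □p, 1   [¬→-rule on 10]
12. q, 1   [¬→-rule on 10]
13. p, 1   [□-rule on 5 via 0R1]
Accessibility: 0R0, 0R1, 1R0, 1R1
Branch closes: p and ¬p both at 1.
All branches of the negation close; one closing branch shown above.

Valid in S5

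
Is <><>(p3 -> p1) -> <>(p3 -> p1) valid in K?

Tableau for the negation ~(<><>(p3 -> p1) -> <>(p3 -> p1)):
1. ~(<><>(p3 -> p1) -> <>(p3 -> p1)), 0
2. <><>(p3 -> p1), 0   [~->-rule on 1]
3. ~<>(p3 -> p1), 0   [~->-rule on 1]
4. <>(p3 -> p1), 1   [<>-rule on 2: fresh world 1, 0R1]
5. ~(p3 -> p1), 1   [~<>-rule on 3 via 0R1]
6. p3, 1   [~->-rule on 5]
7. ~p1, 1   [~->-rule on 5]
8. p3 -> p1, 2   [<>-rule on 4: fresh world 2, 1R2]
9. p1, 2   [->-rule on 8 (branches; this branch)]
Accessibility: 0R1, 1R2
The negation has an open branch (countermodel exists).

No, not valid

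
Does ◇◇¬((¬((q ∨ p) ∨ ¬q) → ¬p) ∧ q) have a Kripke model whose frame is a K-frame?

1. ◇◇¬((¬((q ∨ p) ∨ ¬q) → ¬p) ∧ q), w0
2. ◇¬((¬((q ∨ p) ∨ ¬q) → ¬p) ∧ q), w1
3. ¬((¬((q ∨ p) ∨ ¬q) → ¬p) ∧ q), w2
4. ¬q, w2
Accessibility: w0Rw1, w1Rw2

Satisfiable (open branch found)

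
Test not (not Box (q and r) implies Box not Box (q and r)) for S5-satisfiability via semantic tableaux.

1. not (not Box (q and r) implies Box not Box (q and r)), u
2. not Box (q and r), u
3. not Box not Box (q and r), u
4. not (q and r), v
5. not r, v
6. Box (q and r), w
7. q and r, u
8. q, u
9. r, u
10. q and r, v
11. q, v
12. r, v
Accessibility: uRu, uRv, uRw, vRu, vRv, vRw, wRu, wRv, wRw
Branch closes: r and not r both at v.
(One branch shown.) All branches close.

No, unsatisfiable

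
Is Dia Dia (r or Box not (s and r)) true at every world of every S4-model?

Tableau for the negation not Dia Dia (r or Box not (s and r)):
1. not Dia Dia (r or Box not (s and r)), 0
2. not Dia (r or Box not (s and r)), 0
3. not (r or Box not (s and r)), 0
4. not r, 0
5. not Box not (s and r), 0
6. s and r, 1
7. s, 1
8. r, 1
9. not Dia (r or Box not (s and r)), 1
10. not (r or Box not (s and r)), 1
11. not r, 1
12. not Box not (s and r), 1
Accessibility: 0R0, 0R1, 1R1
Branch closes: r and not r both at 1.
All branches of the negation close; one closing branch shown above.

Valid in S4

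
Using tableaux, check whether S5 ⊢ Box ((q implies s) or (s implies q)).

Valid in S5

Tableau for the negation not Box ((q implies s) or (s implies q)):
1. not Box ((q implies s) or (s implies q)), u
2. not ((q implies s) or (s implies q)), v
3. not (q implies s), v
4. not (s implies q), v
5. q, v
6. not s, v
7. s, v
8. not q, v
Accessibility: uRu, uRv, vRu, vRv
Branch closes: s and not s both at v.
Every branch of the negation's tableau closes; the branch above is one of them.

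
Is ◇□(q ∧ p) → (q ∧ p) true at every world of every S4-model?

Not valid

Tableau for the negation ¬(◇□(q ∧ p) → (q ∧ p)):
1. ¬(◇□(q ∧ p) → (q ∧ p)), 0
2. ◇□(q ∧ p), 0   [¬→-rule on 1]
3. ¬(q ∧ p), 0   [¬→-rule on 1]
4. ¬p, 0   [¬∧-rule on 3 (branches; this branch)]
5. □(q ∧ p), 1   [◇-rule on 2: fresh world 1, 0R1]
6. q ∧ p, 1   [□-rule on 5 via 1R1]
7. q, 1   [∧-rule on 6]
8. p, 1   [∧-rule on 6]
Accessibility: 0R0, 0R1, 1R1
The negation has an open branch (countermodel exists).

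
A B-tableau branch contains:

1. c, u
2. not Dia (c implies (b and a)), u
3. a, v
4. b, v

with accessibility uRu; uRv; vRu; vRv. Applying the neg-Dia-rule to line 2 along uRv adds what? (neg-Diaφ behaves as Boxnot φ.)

not (c implies (b and a)), v

neg-Diaφ behaves as Boxnot φ: propagate the negated body to each accessible world.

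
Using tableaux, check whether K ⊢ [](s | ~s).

Valid

Tableau for the negation ~[](s | ~s):
1. ~[](s | ~s), 0
2. ~(s | ~s), 1
3. ~s, 1
4. s, 1
Accessibility: 0R1
Branch closes: s and ~s both at 1.
Every branch of the negation's tableau closes; the branch above is one of them.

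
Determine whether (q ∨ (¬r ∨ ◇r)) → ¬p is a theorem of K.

No, not valid

Tableau for the negation ¬((q ∨ (¬r ∨ ◇r)) → ¬p):
1. ¬((q ∨ (¬r ∨ ◇r)) → ¬p), w0
2. q ∨ (¬r ∨ ◇r), w0
3. p, w0
4. ¬r ∨ ◇r, w0
5. ◇r, w0
6. r, w1
Accessibility: w0Rw1
The negation has an open branch (countermodel exists).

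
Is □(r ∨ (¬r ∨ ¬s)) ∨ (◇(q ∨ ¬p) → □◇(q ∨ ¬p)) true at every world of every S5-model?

Valid

Tableau for the negation ¬(□(r ∨ (¬r ∨ ¬s)) ∨ (◇(q ∨ ¬p) → □◇(q ∨ ¬p))):
1. ¬(□(r ∨ (¬r ∨ ¬s)) ∨ (◇(q ∨ ¬p) → □◇(q ∨ ¬p))), 0
2. ¬□(r ∨ (¬r ∨ ¬s)), 0
3. ¬(◇(q ∨ ¬p) → □◇(q ∨ ¬p)), 0
4. ◇(q ∨ ¬p), 0
5. ¬□◇(q ∨ ¬p), 0
6. ¬(r ∨ (¬r ∨ ¬s)), 1
7. ¬r, 1
8. ¬(¬r ∨ ¬s), 1
9. r, 1
10. s, 1
Accessibility: 0R0, 0R1, 1R0, 1R1
Branch closes: r and ¬r both at 1.
All branches of the negation close; one closing branch shown above.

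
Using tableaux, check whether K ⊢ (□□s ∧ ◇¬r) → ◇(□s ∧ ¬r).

Valid

Tableau for the negation ¬((□□s ∧ ◇¬r) → ◇(□s ∧ ¬r)):
1. ¬((□□s ∧ ◇¬r) → ◇(□s ∧ ¬r)), u
2. □□s ∧ ◇¬r, u
3. ¬◇(□s ∧ ¬r), u
4. □□s, u
5. ◇¬r, u
6. ¬r, v
7. ¬(□s ∧ ¬r), v
8. □s, v
9. ¬□s, v
10. ¬s, w
11. s, w
Accessibility: uRv, vRw
Branch closes: s and ¬s both at w.
All branches of the negation close; one closing branch shown above.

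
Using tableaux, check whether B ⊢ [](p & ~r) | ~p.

Not valid

Tableau for the negation ~([](p & ~r) | ~p):
1. ~([](p & ~r) | ~p), 0
2. ~[](p & ~r), 0
3. p, 0
4. ~(p & ~r), 1
5. r, 1
Accessibility: 0R0, 0R1, 1R0, 1R1
The negation has an open branch (countermodel exists).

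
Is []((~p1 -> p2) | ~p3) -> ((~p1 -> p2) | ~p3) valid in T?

Yes, valid

Tableau for the negation ~([]((~p1 -> p2) | ~p3) -> ((~p1 -> p2) | ~p3)):
1. ~([]((~p1 -> p2) | ~p3) -> ((~p1 -> p2) | ~p3)), w0
2. []((~p1 -> p2) | ~p3), w0
3. ~((~p1 -> p2) | ~p3), w0
4. ~(~p1 -> p2), w0
5. p3, w0
6. ~p1, w0
7. ~p2, w0
8. (~p1 -> p2) | ~p3, w0
9. ~p1 -> p2, w0
10. p2, w0
Accessibility: w0Rw0
Branch closes: p2 and ~p2 both at w0.
Every branch of the negation's tableau closes; the branch above is one of them.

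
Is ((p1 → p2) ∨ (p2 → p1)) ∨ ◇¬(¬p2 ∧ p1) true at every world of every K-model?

Valid in K

Tableau for the negation ¬(((p1 → p2) ∨ (p2 → p1)) ∨ ◇¬(¬p2 ∧ p1)):
1. ¬(((p1 → p2) ∨ (p2 → p1)) ∨ ◇¬(¬p2 ∧ p1)), 0
2. ¬((p1 → p2) ∨ (p2 → p1)), 0
3. ¬◇¬(¬p2 ∧ p1), 0
4. ¬(p1 → p2), 0
5. ¬(p2 → p1), 0
6. p1, 0
7. ¬p2, 0
8. p2, 0
9. ¬p1, 0
Branch closes: p2 and ¬p2 both at 0.
Every branch of the negation's tableau closes; the branch above is one of them.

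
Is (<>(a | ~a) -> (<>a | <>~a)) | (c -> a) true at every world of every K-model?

Yes, valid

Tableau for the negation ~((<>(a | ~a) -> (<>a | <>~a)) | (c -> a)):
1. ~((<>(a | ~a) -> (<>a | <>~a)) | (c -> a)), u
2. ~(<>(a | ~a) -> (<>a | <>~a)), u   [~|-rule on 1]
3. ~(c -> a), u   [~|-rule on 1]
4. <>(a | ~a), u   [~->-rule on 2]
5. ~(<>a | <>~a), u   [~->-rule on 2]
6. c, u   [~->-rule on 3]
7. ~a, u   [~->-rule on 3]
8. ~<>a, u   [~|-rule on 5]
9. ~<>~a, u   [~|-rule on 5]
10. a | ~a, v   [<>-rule on 4: fresh world v, uRv]
11. ~a, v   [~<>-rule on 8 via uRv]
12. a, v   [~<>-rule on 9 via uRv]
Accessibility: uRv
Branch closes: a and ~a both at v.
All branches of the negation close; one closing branch shown above.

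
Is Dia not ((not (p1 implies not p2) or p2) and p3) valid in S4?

Tableau for the negation not Dia not ((not (p1 implies not p2) or p2) and p3):
1. not Dia not ((not (p1 implies not p2) or p2) and p3), u
2. (not (p1 implies not p2) or p2) and p3, u
3. not (p1 implies not p2) or p2, u
4. p3, u
5. p2, u
Accessibility: uRu
The negation has an open branch (countermodel exists).

Not valid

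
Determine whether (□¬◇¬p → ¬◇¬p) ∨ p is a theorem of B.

Yes, valid

Tableau for the negation ¬((□¬◇¬p → ¬◇¬p) ∨ p):
1. ¬((□¬◇¬p → ¬◇¬p) ∨ p), u
2. ¬(□¬◇¬p → ¬◇¬p), u
3. ¬p, u
4. □¬◇¬p, u
5. ◇¬p, u
6. ¬◇¬p, u
7. p, u
Accessibility: uRu
Branch closes: p and ¬p both at u.
All branches of the negation close; one closing branch shown above.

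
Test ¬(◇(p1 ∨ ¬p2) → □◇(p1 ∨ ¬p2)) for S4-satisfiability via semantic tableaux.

Satisfiable

1. ¬(◇(p1 ∨ ¬p2) → □◇(p1 ∨ ¬p2)), w0
2. ◇(p1 ∨ ¬p2), w0
3. ¬□◇(p1 ∨ ¬p2), w0
4. p1 ∨ ¬p2, w1
5. ¬p2, w1
6. ¬◇(p1 ∨ ¬p2), w2
7. ¬(p1 ∨ ¬p2), w2
8. ¬p1, w2
9. p2, w2
Accessibility: w0Rw0, w0Rw1, w0Rw2, w1Rw1, w2Rw2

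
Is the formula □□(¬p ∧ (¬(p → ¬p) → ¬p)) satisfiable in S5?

Satisfiable

1. □□(¬p ∧ (¬(p → ¬p) → ¬p)), w0
2. □(¬p ∧ (¬(p → ¬p) → ¬p)), w0
3. ¬p ∧ (¬(p → ¬p) → ¬p), w0
4. ¬p, w0
5. ¬(p → ¬p) → ¬p, w0
Accessibility: w0Rw0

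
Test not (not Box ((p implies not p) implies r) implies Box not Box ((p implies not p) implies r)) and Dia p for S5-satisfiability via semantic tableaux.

Unsatisfiable

1. not (not Box ((p implies not p) implies r) implies Box not Box ((p implies not p) implies r)) and Dia p, w0
2. not (not Box ((p implies not p) implies r) implies Box not Box ((p implies not p) implies r)), w0
3. Dia p, w0
4. not Box ((p implies not p) implies r), w0
5. not Box not Box ((p implies not p) implies r), w0
6. p, w1
7. not ((p implies not p) implies r), w2
8. p implies not p, w2
9. not r, w2
10. not p, w2
11. Box ((p implies not p) implies r), w3
12. (p implies not p) implies r, w0
13. (p implies not p) implies r, w1
14. (p implies not p) implies r, w2
15. (p implies not p) implies r, w3
16. not (p implies not p), w0
17. p, w0
18. not (p implies not p), w1
19. not (p implies not p), w2
20. p, w2
Accessibility: w0Rw0, w0Rw1, w0Rw2, w0Rw3, w1Rw0, w1Rw1, w1Rw2, w1Rw3, w2Rw0, w2Rw1, w2Rw2, w2Rw3, w3Rw0, w3Rw1, w3Rw2, w3Rw3
Branch closes: p and not p both at w2.
Every branch closes; the branch above is one of them.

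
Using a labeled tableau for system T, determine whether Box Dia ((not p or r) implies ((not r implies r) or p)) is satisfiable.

Satisfiable

1. Box Dia ((not p or r) implies ((not r implies r) or p)), 0
2. Dia ((not p or r) implies ((not r implies r) or p)), 0
3. (not p or r) implies ((not r implies r) or p), 1
4. Dia ((not p or r) implies ((not r implies r) or p)), 1
5. (not r implies r) or p, 1
6. p, 1
7. (not p or r) implies ((not r implies r) or p), 2
8. (not r implies r) or p, 2
9. p, 2
Accessibility: 0R0, 0R1, 1R1, 1R2, 2R2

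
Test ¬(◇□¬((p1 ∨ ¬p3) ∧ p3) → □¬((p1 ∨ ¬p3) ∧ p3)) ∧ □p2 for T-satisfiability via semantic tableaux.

Satisfiable

1. ¬(◇□¬((p1 ∨ ¬p3) ∧ p3) → □¬((p1 ∨ ¬p3) ∧ p3)) ∧ □p2, u
2. ¬(◇□¬((p1 ∨ ¬p3) ∧ p3) → □¬((p1 ∨ ¬p3) ∧ p3)), u
3. □p2, u
4. ◇□¬((p1 ∨ ¬p3) ∧ p3), u
5. ¬□¬((p1 ∨ ¬p3) ∧ p3), u
6. p2, u
7. □¬((p1 ∨ ¬p3) ∧ p3), v
8. p2, v
9. ¬((p1 ∨ ¬p3) ∧ p3), v
10. ¬p3, v
11. (p1 ∨ ¬p3) ∧ p3, w
12. p1 ∨ ¬p3, w
13. p3, w
14. p2, w
15. p1, w
Accessibility: uRu, uRv, uRw, vRv, wRw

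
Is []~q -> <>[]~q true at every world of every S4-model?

Tableau for the negation ~([]~q -> <>[]~q):
1. ~([]~q -> <>[]~q), u
2. []~q, u
3. ~<>[]~q, u
4. ~q, u
5. ~[]~q, u
6. q, v
7. ~q, v
Accessibility: uRu, uRv, vRv
Branch closes: q and ~q both at v.
Every branch of the negation's tableau closes; the branch above is one of them.

Yes, valid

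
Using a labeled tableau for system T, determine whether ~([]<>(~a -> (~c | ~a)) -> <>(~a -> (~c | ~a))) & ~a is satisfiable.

No, unsatisfiable

1. ~([]<>(~a -> (~c | ~a)) -> <>(~a -> (~c | ~a))) & ~a, u
2. ~([]<>(~a -> (~c | ~a)) -> <>(~a -> (~c | ~a))), u
3. ~a, u
4. []<>(~a -> (~c | ~a)), u
5. ~<>(~a -> (~c | ~a)), u
6. <>(~a -> (~c | ~a)), u
7. ~(~a -> (~c | ~a)), u
8. ~(~c | ~a), u
9. c, u
10. a, u
Accessibility: uRu
Branch closes: a and ~a both at u.
All branches of the tableau close; one closing branch shown above.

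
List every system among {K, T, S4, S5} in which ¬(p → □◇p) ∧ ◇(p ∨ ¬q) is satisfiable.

K, T, S4

S4-tableau for the formula:
1. ¬(p → □◇p) ∧ ◇(p ∨ ¬q), u
2. ¬(p → □◇p), u
3. ◇(p ∨ ¬q), u
4. p, u
5. ¬□◇p, u
6. p ∨ ¬q, v
7. ¬q, v
8. ¬◇p, w
9. ¬p, w
Accessibility: uRu, uRv, uRw, vRv, wRw
Complete open branch: satisfiable in S4, hence also in K, T (this S4-model is also a K-model and a T-model).
S5-tableau for the formula:
1. ¬(p → □◇p) ∧ ◇(p ∨ ¬q), u
2. ¬(p → □◇p), u
3. ◇(p ∨ ¬q), u
4. p, u
5. ¬□◇p, u
6. p ∨ ¬q, v
7. ¬q, v
8. ¬◇p, w
9. ¬p, u
Accessibility: uRu, uRv, uRw, vRu, vRv, vRw, wRu, wRv, wRw
Branch closes: p and ¬p both at u.
Every branch closes (one shown): unsatisfiable in S5.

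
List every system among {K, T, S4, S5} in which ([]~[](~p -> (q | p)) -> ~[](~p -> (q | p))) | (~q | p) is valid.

T, S4, S5

K-tableau for the negation ~(([]~[](~p -> (q | p)) -> ~[](~p -> (q | p))) | (~q | p)):
1. ~(([]~[](~p -> (q | p)) -> ~[](~p -> (q | p))) | (~q | p)), w0
2. ~([]~[](~p -> (q | p)) -> ~[](~p -> (q | p))), w0
3. ~(~q | p), w0
4. []~[](~p -> (q | p)), w0
5. [](~p -> (q | p)), w0
6. q, w0
7. ~p, w0
Complete open branch: countermodel on a K-frame, so not valid in K.
T-tableau for the negation ~(([]~[](~p -> (q | p)) -> ~[](~p -> (q | p))) | (~q | p)):
1. ~(([]~[](~p -> (q | p)) -> ~[](~p -> (q | p))) | (~q | p)), w0
2. ~([]~[](~p -> (q | p)) -> ~[](~p -> (q | p))), w0
3. ~(~q | p), w0
4. []~[](~p -> (q | p)), w0
5. [](~p -> (q | p)), w0
6. q, w0
7. ~p, w0
8. ~[](~p -> (q | p)), w0
9. ~p -> (q | p), w0
10. q | p, w0
11. ~(~p -> (q | p)), w1
12. ~p, w1
13. ~(q | p), w1
14. ~q, w1
15. ~[](~p -> (q | p)), w1
16. ~p -> (q | p), w1
17. q | p, w1
18. p, w1
Accessibility: w0Rw0, w0Rw1, w1Rw1
Branch closes: p and ~p both at w1.
Every branch closes (one shown): valid in T, hence also in S4, S5 (every theorem of T is a theorem of S4 and S5).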